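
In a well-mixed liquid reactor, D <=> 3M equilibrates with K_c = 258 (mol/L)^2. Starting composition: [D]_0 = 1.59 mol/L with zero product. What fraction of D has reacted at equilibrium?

Let X = conversion of D; extent ξ = 1.59·X mol/L.
Concentrations: [D] = 1.59 − 1.59X; [M] = 4.77X.
K_c = [M]^3 / ([D]).
This equals 258 at X = 0.842 (the root in 0 < X < 1).

X = 0.842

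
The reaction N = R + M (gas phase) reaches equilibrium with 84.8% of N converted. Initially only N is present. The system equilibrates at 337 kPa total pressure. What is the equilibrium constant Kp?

Let X = conversion of N (basis 1 mol N); extent of reaction ξ = X.
Species balance: n_N = 1 − X; n_R = X; n_M = X.
n_T = Σnᵢ = 1 + X.
At X = 0.848: n_N = 0.152, n_R = 0.848, n_M = 0.848, n_T = 1.85.
p_i = (n_i/n_T)·P. Kp = p_R p_M / (p_N) = 863 kPa.

Kp = 863 kPa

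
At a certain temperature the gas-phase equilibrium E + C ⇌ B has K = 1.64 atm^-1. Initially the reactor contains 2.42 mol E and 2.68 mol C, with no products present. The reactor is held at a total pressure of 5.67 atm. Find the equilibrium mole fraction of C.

Take 2.42 mol E as basis and let X be its fractional conversion, so ξ = 2.42X.
At extent ξ: n_E = 2.42 − 2.42X; n_C = 2.68 − 2.42X; n_B = 2.42X.
n_T = Σnᵢ = 5.1 − 2.42X.
With p_i = (n_i/n_T)P, K = p_B / (p_E p_C).
Substituting and setting equal to 1.64 atm^-1 gives a polynomial in X; the root in (0,1) is X = 0.721.
Then n_C = 0.934, n_T = 3.35, so y_C = 0.279.

y_C = 0.279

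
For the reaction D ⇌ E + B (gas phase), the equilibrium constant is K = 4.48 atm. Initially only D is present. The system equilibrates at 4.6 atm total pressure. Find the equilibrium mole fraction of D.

Take 1 mol D as basis and let X be its fractional conversion, so ξ = X.
Mole table: n_D = 1 − X; n_E = X; n_B = X.
n_T = Σnᵢ = 1 + X.
With p_i = (n_i/n_T)P, K = p_E p_B / (p_D).
Equating to 4.48 atm and solving on 0 < X < 1: X = 0.702.
Then n_D = 0.298, n_T = 1.7, so y_D = 0.175.

y_D = 0.175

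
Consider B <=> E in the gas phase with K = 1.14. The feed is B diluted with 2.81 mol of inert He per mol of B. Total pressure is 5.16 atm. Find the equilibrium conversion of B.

Take 1 mol B as basis and let X be its fractional conversion, so ξ = X.
Species balance: n_B = 1 − X; n_E = X; n_I = 2.81 (inert).
Total moles n_T = 3.81 (Δν = 0, constant).
y_i = n_i/n_T, p_i = y_i·P. K = p_E / (p_B).
Equating to 1.14 and solving on 0 < X < 1: X = 0.533.

X = 0.533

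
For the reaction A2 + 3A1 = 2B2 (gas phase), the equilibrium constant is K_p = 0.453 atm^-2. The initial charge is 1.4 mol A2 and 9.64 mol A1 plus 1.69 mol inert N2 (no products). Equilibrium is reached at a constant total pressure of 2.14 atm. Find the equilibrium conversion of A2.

X = 0.628

Take 1.4 mol A2 as basis and let X be its fractional conversion, so ξ = 1.4X.
Species balance: n_A2 = 1.4 − 1.4X; n_A1 = 9.64 − 4.2X; n_B2 = 2.8X; n_I = 1.69 (inert).
Total moles n_T = 12.7 − 2.8X.
y_i = n_i/n_T, p_i = y_i·P. K_p = p_B2^2 / (p_A2 p_A1^3).
This yields a degree-4 equation in X; solving on (0,1), X = 0.628.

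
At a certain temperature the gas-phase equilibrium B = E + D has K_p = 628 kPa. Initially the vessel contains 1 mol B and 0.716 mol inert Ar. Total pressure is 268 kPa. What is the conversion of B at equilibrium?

Take 1 mol B as basis and let X be its fractional conversion, so ξ = X.
Moles: n_B = 1 − X; n_E = X; n_D = X; n_I = 0.716 (inert).
n_T = Σnᵢ = 1.72 + X.
Mole fractions y_i = n_i/n_T; K_p = p_E p_D / (p_B) with p_i = y_i·P.
This yields a degree-2 equation in X; solving on (0,1), X = 0.874.

X = 0.874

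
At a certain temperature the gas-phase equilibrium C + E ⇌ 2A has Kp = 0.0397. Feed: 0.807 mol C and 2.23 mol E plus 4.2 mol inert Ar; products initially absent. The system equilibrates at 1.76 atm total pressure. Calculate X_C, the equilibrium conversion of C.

Let X = conversion of C (basis 0.807 mol C); extent of reaction ξ = 0.807X.
At extent ξ: n_C = 0.807 − 0.807X; n_E = 2.23 − 0.807X; n_A = 1.61X; n_I = 4.2 (inert).
n_T stays at 7.24 (no change in mole number).
With p_i = (n_i/n_T)P, Kp = p_A^2 / (p_C p_E).
Setting this equal to 0.0397 and taking the physical root (0 < X < 1) gives X = 0.149.

X = 0.149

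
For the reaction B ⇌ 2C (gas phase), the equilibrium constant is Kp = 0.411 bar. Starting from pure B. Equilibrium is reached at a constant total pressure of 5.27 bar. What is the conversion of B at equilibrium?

X = 0.138

Take 1 mol B as basis and let X be its fractional conversion, so ξ = X.
Species balance: n_B = 1 − X; n_C = 2X.
Total moles n_T = 1 + X.
With p_i = (n_i/n_T)P, Kp = p_C^2 / (p_B).
This yields a degree-2 equation in X; solving on (0,1), X = 0.138.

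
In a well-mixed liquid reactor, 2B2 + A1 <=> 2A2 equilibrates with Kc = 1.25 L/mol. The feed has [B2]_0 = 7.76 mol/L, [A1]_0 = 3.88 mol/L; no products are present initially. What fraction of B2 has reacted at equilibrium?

X = 0.586

Let X = conversion of B2; extent ξ = 7.76X/2 mol/L.
Concentrations: [B2] = 7.76 − 7.76X; [A1] = 3.88 − 3.88X; [A2] = 7.76X.
Kc = [A2]^2 / ([B2]^2 [A1]).
Equating to 1.25 L/mol: the physical root is X = 0.586.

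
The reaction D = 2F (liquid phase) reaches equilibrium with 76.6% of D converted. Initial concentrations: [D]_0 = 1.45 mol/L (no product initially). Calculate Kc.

Kc = 14.5 mol/L

Let X = conversion of D.
Concentrations: [D] = 1.45 − 1.45X; [F] = 2.9X.
At X = 0.766: [D] = 0.339, [F] = 2.22.
Kc = [F]^2 / ([D]) = 14.5 mol/L.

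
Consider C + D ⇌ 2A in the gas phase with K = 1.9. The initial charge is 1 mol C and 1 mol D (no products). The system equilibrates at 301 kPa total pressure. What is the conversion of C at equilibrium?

Basis: 1 mol C initially; let X = conversion of C. Extent ξ = X.
Species balance: n_C = 1 − X; n_D = 1 − X; n_A = 2X.
Total moles n_T = 2 (Δν = 0, constant).
With p_i = (n_i/n_T)P, K = p_A^2 / (p_C p_D).
This yields a degree-2 equation in X; solving on (0,1), X = 0.408.

X = 0.408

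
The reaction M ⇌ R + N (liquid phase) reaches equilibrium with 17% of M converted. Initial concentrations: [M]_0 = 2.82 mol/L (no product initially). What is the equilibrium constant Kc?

Kc = 0.0982 mol/L

Let X = conversion of M.
Concentrations: [M] = 2.82 − 2.82X; [R] = 2.82X; [N] = 2.82X.
At X = 0.17: [M] = 2.34, [R] = 0.479, [N] = 0.479.
Kc = [R] [N] / ([M]) = 0.0982 mol/L.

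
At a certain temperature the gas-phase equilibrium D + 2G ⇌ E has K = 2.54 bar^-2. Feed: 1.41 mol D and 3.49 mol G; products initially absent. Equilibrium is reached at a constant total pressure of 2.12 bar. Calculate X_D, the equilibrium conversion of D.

Let X = conversion of D (basis 1.41 mol D); extent of reaction ξ = 1.41X.
At extent ξ: n_D = 1.41 − 1.41X; n_G = 3.49 − 2.82X; n_E = 1.41X.
Summing: n_T = 4.9 − 2.82X.
y_i = n_i/n_T, p_i = y_i·P. K = p_E / (p_D p_G^2).
This yields a degree-3 equation in X; solving on (0,1), X = 0.740.

X = 0.740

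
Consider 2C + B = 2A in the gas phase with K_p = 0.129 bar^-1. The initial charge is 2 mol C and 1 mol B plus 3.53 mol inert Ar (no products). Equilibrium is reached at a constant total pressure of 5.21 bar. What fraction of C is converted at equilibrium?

X = 0.223

Take 2 mol C as basis and let X be its fractional conversion, so ξ = X.
Moles: n_C = 2 − 2X; n_B = 1 − X; n_A = 2X; n_I = 3.53 (inert).
Summing: n_T = 6.53 − X.
With p_i = (n_i/n_T)P, K_p = p_A^2 / (p_C^2 p_B).
This yields a degree-3 equation in X; solving on (0,1), X = 0.223.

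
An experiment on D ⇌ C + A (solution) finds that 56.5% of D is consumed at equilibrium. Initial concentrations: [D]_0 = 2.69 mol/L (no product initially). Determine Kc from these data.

Let X = conversion of D.
Concentrations: [D] = 2.69 − 2.69X; [C] = 2.69X; [A] = 2.69X.
At X = 0.565: [D] = 1.17, [C] = 1.52, [A] = 1.52.
Kc = [C] [A] / ([D]) = 1.97 mol/L.

Kc = 1.97 mol/L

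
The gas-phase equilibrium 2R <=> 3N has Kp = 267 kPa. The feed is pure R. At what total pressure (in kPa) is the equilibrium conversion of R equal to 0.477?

Let X = conversion of R (basis 1 mol R); extent of reaction ξ = 0.5X.
Species balance: n_R = 1 − X; n_N = 1.5X.
Summing: n_T = 1 + 0.5X.
Kp = p_N^3 / (p_R^2) with p_i = (n_i/n_T)·P.
At X = 0.477: the mole-fraction product g(X) = Π y_i^ν_i = 1.081. Since Kp = g(X)·P^{1}, P = (Kp/g)^(1/1) = (267/1.081)^(1/1) = 247 kPa.

P = 247 kPa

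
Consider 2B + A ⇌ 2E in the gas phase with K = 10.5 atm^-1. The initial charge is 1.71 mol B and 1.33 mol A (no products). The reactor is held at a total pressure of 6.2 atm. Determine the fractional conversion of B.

Take 1.71 mol B as basis and let X be its fractional conversion, so ξ = 0.855X.
Moles: n_B = 1.71 − 1.71X; n_A = 1.33 − 0.855X; n_E = 1.71X.
Summing: n_T = 3.04 − 0.855X.
Mole fractions y_i = n_i/n_T; K = p_E^2 / (p_B^2 p_A) with p_i = y_i·P.
This yields a degree-3 equation in X; solving on (0,1), X = 0.808.

X = 0.808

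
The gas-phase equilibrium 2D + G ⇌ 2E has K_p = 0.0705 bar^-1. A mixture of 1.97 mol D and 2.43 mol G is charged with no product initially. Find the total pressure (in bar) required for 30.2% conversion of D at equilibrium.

P = 5.11 bar

Take 1.97 mol D as basis and let X be its fractional conversion, so ξ = 0.985X.
Moles: n_D = 1.97 − 1.97X; n_G = 2.43 − 0.985X; n_E = 1.97X.
Total moles n_T = 4.4 − 0.985X.
K_p = p_E^2 / (p_D^2 p_G) with p_i = (n_i/n_T)·P.
At X = 0.302: the mole-fraction product g(X) = Π y_i^ν_i = 0.3601. Since K_p = g(X)·P^{-1}, P = (g/K_p)^(1/1) = (0.3601/0.0705)^(1/1) = 5.11 bar.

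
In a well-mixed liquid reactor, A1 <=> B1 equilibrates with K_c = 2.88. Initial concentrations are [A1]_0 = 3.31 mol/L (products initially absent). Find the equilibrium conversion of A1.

Let X = conversion of A1; extent ξ = 3.31·X mol/L.
Concentrations: [A1] = 3.31 − 3.31X; [B1] = 3.31X.
K_c = [B1] / ([A1]).
Equating to 2.88: the physical root is X = 0.742.

X = 0.742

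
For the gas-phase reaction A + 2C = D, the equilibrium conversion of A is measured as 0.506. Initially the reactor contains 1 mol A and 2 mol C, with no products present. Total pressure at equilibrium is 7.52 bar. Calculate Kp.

Let X = conversion of A (basis 1 mol A); extent of reaction ξ = X.
Moles: n_A = 1 − X; n_C = 2 − 2X; n_D = X.
Total moles n_T = 3 − 2X.
At X = 0.506: n_A = 0.494, n_C = 0.988, n_D = 0.506, n_T = 1.99.
p_i = (n_i/n_T)·P. Kp = p_D / (p_A p_C^2) = 0.0733 bar^-2.

Kp = 0.0733 bar^-2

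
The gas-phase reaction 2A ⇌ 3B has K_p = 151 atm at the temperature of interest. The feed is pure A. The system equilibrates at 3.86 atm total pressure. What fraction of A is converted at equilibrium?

X = 0.817

Take 1 mol A as basis and let X be its fractional conversion, so ξ = 0.5X.
At extent ξ: n_A = 1 − X; n_B = 1.5X.
Summing: n_T = 1 + 0.5X.
With p_i = (n_i/n_T)P, K_p = p_B^3 / (p_A^2).
Substituting and setting equal to 151 atm gives a polynomial in X; the root in (0,1) is X = 0.817.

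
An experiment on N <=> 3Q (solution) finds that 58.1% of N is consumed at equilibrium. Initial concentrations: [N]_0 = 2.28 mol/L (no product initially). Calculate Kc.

Let X = conversion of N.
Concentrations: [N] = 2.28 − 2.28X; [Q] = 6.84X.
At X = 0.581: [N] = 0.955, [Q] = 3.97.
Kc = [Q]^3 / ([N]) = 65.7 (mol/L)^2.

Kc = 65.7 (mol/L)^2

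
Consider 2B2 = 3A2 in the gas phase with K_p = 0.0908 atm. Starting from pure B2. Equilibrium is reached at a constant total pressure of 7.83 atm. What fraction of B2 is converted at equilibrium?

X = 0.140

Basis: 1 mol B2 initially; let X = conversion of B2. Extent ξ = 0.5X.
Mole table: n_B2 = 1 − X; n_A2 = 1.5X.
n_T = Σnᵢ = 1 + 0.5X.
With p_i = (n_i/n_T)P, K_p = p_A2^3 / (p_B2^2).
Equating to 0.0908 atm and solving on 0 < X < 1: X = 0.140.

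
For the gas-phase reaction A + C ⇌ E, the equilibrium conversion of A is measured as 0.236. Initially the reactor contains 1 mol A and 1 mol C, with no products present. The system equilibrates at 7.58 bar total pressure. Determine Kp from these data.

Kp = 0.0941 bar^-1

Take 1 mol A as basis and let X be its fractional conversion, so ξ = X.
At extent ξ: n_A = 1 − X; n_C = 1 − X; n_E = X.
Summing: n_T = 2 − X.
At X = 0.236: n_A = 0.764, n_C = 0.764, n_E = 0.236, n_T = 1.76.
p_i = (n_i/n_T)·P. Kp = p_E / (p_A p_C) = 0.0941 bar^-1.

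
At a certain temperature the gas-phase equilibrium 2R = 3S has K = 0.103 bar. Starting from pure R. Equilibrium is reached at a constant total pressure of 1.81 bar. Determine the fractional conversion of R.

X = 0.224

Let X = conversion of R (basis 1 mol R); extent of reaction ξ = 0.5X.
At extent ξ: n_R = 1 − X; n_S = 1.5X.
n_T = Σnᵢ = 1 + 0.5X.
Mole fractions y_i = n_i/n_T; K = p_S^3 / (p_R^2) with p_i = y_i·P.
This yields a degree-3 equation in X; solving on (0,1), X = 0.224.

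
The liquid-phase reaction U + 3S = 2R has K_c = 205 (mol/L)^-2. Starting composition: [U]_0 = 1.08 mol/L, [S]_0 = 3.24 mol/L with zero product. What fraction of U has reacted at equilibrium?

Let X = conversion of U; extent ξ = 1.08·X mol/L.
Concentrations: [U] = 1.08 − 1.08X; [S] = 3.24 − 3.24X; [R] = 2.16X.
K_c = [R]^2 / ([U] [S]^3).
Solving K_c = 205 for X ∈ (0,1): X = 0.854.

X = 0.854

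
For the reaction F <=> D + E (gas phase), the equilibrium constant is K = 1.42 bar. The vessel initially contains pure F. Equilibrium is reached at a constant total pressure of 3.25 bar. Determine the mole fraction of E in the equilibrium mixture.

Let X = conversion of F (basis 1 mol F); extent of reaction ξ = X.
Mole table: n_F = 1 − X; n_D = X; n_E = X.
n_T = Σnᵢ = 1 + X.
Mole fractions y_i = n_i/n_T; K = p_D p_E / (p_F) with p_i = y_i·P.
This yields a degree-2 equation in X; solving on (0,1), X = 0.551.
Then n_E = 0.551, n_T = 1.55, so y_E = 0.355.

y_E = 0.355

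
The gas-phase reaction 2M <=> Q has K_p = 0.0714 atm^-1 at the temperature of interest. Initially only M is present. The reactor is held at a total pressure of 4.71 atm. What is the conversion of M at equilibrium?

X = 0.347

Take 1 mol M as basis and let X be its fractional conversion, so ξ = 0.5X.
Species balance: n_M = 1 − X; n_Q = 0.5X.
Total moles n_T = 1 − 0.5X.
With p_i = (n_i/n_T)P, K_p = p_Q / (p_M^2).
Equating to 0.0714 atm^-1 and solving on 0 < X < 1: X = 0.347.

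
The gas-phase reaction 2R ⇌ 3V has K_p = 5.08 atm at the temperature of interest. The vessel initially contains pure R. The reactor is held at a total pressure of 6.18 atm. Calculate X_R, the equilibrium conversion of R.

X = 0.449

Take 1 mol R as basis and let X be its fractional conversion, so ξ = 0.5X.
Mole table: n_R = 1 − X; n_V = 1.5X.
Summing: n_T = 1 + 0.5X.
Mole fractions y_i = n_i/n_T; K_p = p_V^3 / (p_R^2) with p_i = y_i·P.
This yields a degree-3 equation in X; solving on (0,1), X = 0.449.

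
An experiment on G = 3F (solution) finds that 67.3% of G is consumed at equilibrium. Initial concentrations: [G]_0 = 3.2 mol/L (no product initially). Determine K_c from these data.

K_c = 258 (mol/L)^2

Let X = conversion of G.
Concentrations: [G] = 3.2 − 3.2X; [F] = 9.6X.
At X = 0.673: [G] = 1.05, [F] = 6.46.
K_c = [F]^3 / ([G]) = 258 (mol/L)^2.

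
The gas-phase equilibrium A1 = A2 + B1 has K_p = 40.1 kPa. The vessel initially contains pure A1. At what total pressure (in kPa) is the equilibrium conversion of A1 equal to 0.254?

P = 581 kPa

Take 1 mol A1 as basis and let X be its fractional conversion, so ξ = X.
Mole table: n_A1 = 1 − X; n_A2 = X; n_B1 = X.
Total moles n_T = 1 + X.
K_p = p_A2 p_B1 / (p_A1) with p_i = (n_i/n_T)·P.
At X = 0.254: the mole-fraction product g(X) = Π y_i^ν_i = 0.06897. Since K_p = g(X)·P^{1}, P = (K_p/g)^(1/1) = (40.1/0.06897)^(1/1) = 581 kPa.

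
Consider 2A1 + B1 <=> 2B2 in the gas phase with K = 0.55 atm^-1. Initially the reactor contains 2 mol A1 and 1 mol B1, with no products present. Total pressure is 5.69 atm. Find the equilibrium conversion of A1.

X = 0.451

Let X = conversion of A1 (basis 2 mol A1); extent of reaction ξ = X.
Moles: n_A1 = 2 − 2X; n_B1 = 1 − X; n_B2 = 2X.
Total moles n_T = 3 − X.
With p_i = (n_i/n_T)P, K = p_B2^2 / (p_A1^2 p_B1).
Substituting and setting equal to 0.55 atm^-1 gives a polynomial in X; the root in (0,1) is X = 0.451.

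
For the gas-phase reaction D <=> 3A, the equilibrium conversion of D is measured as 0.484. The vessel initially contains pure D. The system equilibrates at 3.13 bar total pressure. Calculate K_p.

K_p = 15 bar^2

Let X = conversion of D (basis 1 mol D); extent of reaction ξ = X.
Species balance: n_D = 1 − X; n_A = 3X.
n_T = Σnᵢ = 1 + 2X.
At X = 0.484: n_D = 0.516, n_A = 1.45, n_T = 1.97.
p_i = (n_i/n_T)·P. K_p = p_A^3 / (p_D) = 15 bar^2.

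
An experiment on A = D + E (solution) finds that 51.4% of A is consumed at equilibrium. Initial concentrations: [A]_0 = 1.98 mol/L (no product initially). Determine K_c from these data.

K_c = 1.08 mol/L

Let X = conversion of A.
Concentrations: [A] = 1.98 − 1.98X; [D] = 1.98X; [E] = 1.98X.
At X = 0.514: [A] = 0.962, [D] = 1.02, [E] = 1.02.
K_c = [D] [E] / ([A]) = 1.08 mol/L.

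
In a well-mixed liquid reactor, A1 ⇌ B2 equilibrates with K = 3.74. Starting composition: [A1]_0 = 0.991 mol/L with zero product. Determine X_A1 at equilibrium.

Let X = conversion of A1; extent ξ = 0.991·X mol/L.
Concentrations: [A1] = 0.991 − 0.991X; [B2] = 0.991X.
K = [B2] / ([A1]).
Setting equal to 3.74 and solving for X on (0,1) gives X = 0.789.

X = 0.789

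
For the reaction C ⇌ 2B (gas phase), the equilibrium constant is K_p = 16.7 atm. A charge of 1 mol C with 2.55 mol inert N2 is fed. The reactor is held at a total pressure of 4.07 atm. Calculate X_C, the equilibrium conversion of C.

X = 0.842

Basis: 1 mol C initially; let X = conversion of C. Extent ξ = X.
At extent ξ: n_C = 1 − X; n_B = 2X; n_I = 2.55 (inert).
Summing: n_T = 3.55 + X.
y_i = n_i/n_T, p_i = y_i·P. K_p = p_B^2 / (p_C).
Setting this equal to 16.7 atm and taking the physical root (0 < X < 1) gives X = 0.842.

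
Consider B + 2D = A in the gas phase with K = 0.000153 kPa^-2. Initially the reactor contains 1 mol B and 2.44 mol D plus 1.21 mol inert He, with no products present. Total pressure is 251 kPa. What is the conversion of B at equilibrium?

Basis: 1 mol B initially; let X = conversion of B. Extent ξ = X.
Species balance: n_B = 1 − X; n_D = 2.44 − 2X; n_A = X; n_I = 1.21 (inert).
Total moles n_T = 4.65 − 2X.
y_i = n_i/n_T, p_i = y_i·P. K = p_A / (p_B p_D^2).
Setting this equal to 0.000153 kPa^-2 and taking the physical root (0 < X < 1) gives X = 0.570.

X = 0.570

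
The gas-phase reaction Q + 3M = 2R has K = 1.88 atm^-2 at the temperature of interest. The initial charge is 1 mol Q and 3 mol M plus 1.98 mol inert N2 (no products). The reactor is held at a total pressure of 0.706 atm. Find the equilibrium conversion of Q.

Take 1 mol Q as basis and let X be its fractional conversion, so ξ = X.
Moles: n_Q = 1 − X; n_M = 3 − 3X; n_R = 2X; n_I = 1.98 (inert).
Summing: n_T = 5.98 − 2X.
y_i = n_i/n_T, p_i = y_i·P. K = p_R^2 / (p_Q p_M^3).
Setting this equal to 1.88 atm^-2 and taking the physical root (0 < X < 1) gives X = 0.255.

X = 0.255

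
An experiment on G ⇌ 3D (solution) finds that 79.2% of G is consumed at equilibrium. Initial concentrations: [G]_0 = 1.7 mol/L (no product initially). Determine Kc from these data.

Kc = 186 (mol/L)^2

Let X = conversion of G.
Concentrations: [G] = 1.7 − 1.7X; [D] = 5.1X.
At X = 0.792: [G] = 0.354, [D] = 4.04.
Kc = [D]^3 / ([G]) = 186 (mol/L)^2.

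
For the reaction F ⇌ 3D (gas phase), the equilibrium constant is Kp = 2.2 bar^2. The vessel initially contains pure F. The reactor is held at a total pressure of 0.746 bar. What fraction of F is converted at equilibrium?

X = 0.648

Let X = conversion of F (basis 1 mol F); extent of reaction ξ = X.
At extent ξ: n_F = 1 − X; n_D = 3X.
n_T = Σnᵢ = 1 + 2X.
y_i = n_i/n_T, p_i = y_i·P. Kp = p_D^3 / (p_F).
This yields a degree-3 equation in X; solving on (0,1), X = 0.648.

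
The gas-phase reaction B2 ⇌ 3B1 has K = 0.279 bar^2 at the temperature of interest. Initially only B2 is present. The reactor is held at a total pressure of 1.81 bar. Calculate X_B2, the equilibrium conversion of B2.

X = 0.167

Take 1 mol B2 as basis and let X be its fractional conversion, so ξ = X.
At extent ξ: n_B2 = 1 − X; n_B1 = 3X.
Total moles n_T = 1 + 2X.
y_i = n_i/n_T, p_i = y_i·P. K = p_B1^3 / (p_B2).
Equating to 0.279 bar^2 and solving on 0 < X < 1: X = 0.167.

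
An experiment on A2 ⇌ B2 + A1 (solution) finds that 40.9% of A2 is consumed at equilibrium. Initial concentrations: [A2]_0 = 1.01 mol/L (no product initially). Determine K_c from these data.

K_c = 0.286 mol/L

Let X = conversion of A2.
Concentrations: [A2] = 1.01 − 1.01X; [B2] = 1.01X; [A1] = 1.01X.
At X = 0.409: [A2] = 0.597, [B2] = 0.413, [A1] = 0.413.
K_c = [B2] [A1] / ([A2]) = 0.286 mol/L.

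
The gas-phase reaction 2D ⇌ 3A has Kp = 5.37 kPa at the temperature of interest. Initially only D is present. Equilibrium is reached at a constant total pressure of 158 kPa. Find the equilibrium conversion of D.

Basis: 1 mol D initially; let X = conversion of D. Extent ξ = 0.5X.
Species balance: n_D = 1 − X; n_A = 1.5X.
Total moles n_T = 1 + 0.5X.
y_i = n_i/n_T, p_i = y_i·P. Kp = p_A^3 / (p_D^2).
This yields a degree-3 equation in X; solving on (0,1), X = 0.193.

X = 0.193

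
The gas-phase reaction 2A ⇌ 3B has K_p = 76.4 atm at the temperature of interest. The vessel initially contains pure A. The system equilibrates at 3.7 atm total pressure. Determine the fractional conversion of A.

X = 0.769

Let X = conversion of A (basis 1 mol A); extent of reaction ξ = 0.5X.
Species balance: n_A = 1 − X; n_B = 1.5X.
Total moles n_T = 1 + 0.5X.
With p_i = (n_i/n_T)P, K_p = p_B^3 / (p_A^2).
Equating to 76.4 atm and solving on 0 < X < 1: X = 0.769.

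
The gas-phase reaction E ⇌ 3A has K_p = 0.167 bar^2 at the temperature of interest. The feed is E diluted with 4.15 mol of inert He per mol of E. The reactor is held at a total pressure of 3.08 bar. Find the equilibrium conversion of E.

X = 0.250

Take 1 mol E as basis and let X be its fractional conversion, so ξ = X.
Moles: n_E = 1 − X; n_A = 3X; n_I = 4.15 (inert).
Summing: n_T = 5.15 + 2X.
y_i = n_i/n_T, p_i = y_i·P. K_p = p_A^3 / (p_E).
Substituting and setting equal to 0.167 bar^2 gives a polynomial in X; the root in (0,1) is X = 0.250.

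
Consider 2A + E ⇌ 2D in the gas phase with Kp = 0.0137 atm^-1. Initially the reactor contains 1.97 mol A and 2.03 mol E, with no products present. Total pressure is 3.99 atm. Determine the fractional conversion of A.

Basis: 1.97 mol A initially; let X = conversion of A. Extent ξ = 0.985X.
Mole table: n_A = 1.97 − 1.97X; n_E = 2.03 − 0.985X; n_D = 1.97X.
Summing: n_T = 4 − 0.985X.
Mole fractions y_i = n_i/n_T; Kp = p_D^2 / (p_A^2 p_E) with p_i = y_i·P.
Equating to 0.0137 atm^-1 and solving on 0 < X < 1: X = 0.141.

X = 0.141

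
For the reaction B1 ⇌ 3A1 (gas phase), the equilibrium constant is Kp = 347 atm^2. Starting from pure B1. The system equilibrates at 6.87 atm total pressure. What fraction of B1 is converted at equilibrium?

X = 0.751

Take 1 mol B1 as basis and let X be its fractional conversion, so ξ = X.
At extent ξ: n_B1 = 1 − X; n_A1 = 3X.
Total moles n_T = 1 + 2X.
With p_i = (n_i/n_T)P, Kp = p_A1^3 / (p_B1).
Equating to 347 atm^2 and solving on 0 < X < 1: X = 0.751.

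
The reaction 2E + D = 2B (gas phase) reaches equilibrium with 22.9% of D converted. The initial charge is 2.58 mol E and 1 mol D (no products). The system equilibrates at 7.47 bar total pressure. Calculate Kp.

Kp = 0.0271 bar^-1

Basis: 1 mol D initially; let X = conversion of D. Extent ξ = X.
At extent ξ: n_E = 2.58 − 2X; n_D = 1 − X; n_B = 2X.
n_T = Σnᵢ = 3.58 − X.
At X = 0.229: n_E = 2.12, n_D = 0.771, n_B = 0.458, n_T = 3.35.
p_i = (n_i/n_T)·P. Kp = p_B^2 / (p_E^2 p_D) = 0.0271 bar^-1.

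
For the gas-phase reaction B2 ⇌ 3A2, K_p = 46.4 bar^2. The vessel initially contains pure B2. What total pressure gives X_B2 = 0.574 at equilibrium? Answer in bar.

P = 4.23 bar

Let X = conversion of B2 (basis 1 mol B2); extent of reaction ξ = X.
Species balance: n_B2 = 1 − X; n_A2 = 3X.
n_T = Σnᵢ = 1 + 2X.
K_p = p_A2^3 / (p_B2) with p_i = (n_i/n_T)·P.
At X = 0.574: the mole-fraction product g(X) = Π y_i^ν_i = 2.598. Since K_p = g(X)·P^{2}, P = (K_p/g)^(1/2) = (46.4/2.598)^(1/2) = 4.23 bar.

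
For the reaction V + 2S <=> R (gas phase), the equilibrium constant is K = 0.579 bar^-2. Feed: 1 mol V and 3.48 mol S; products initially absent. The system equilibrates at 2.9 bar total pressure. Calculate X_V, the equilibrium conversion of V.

X = 0.691

Take 1 mol V as basis and let X be its fractional conversion, so ξ = X.
Species balance: n_V = 1 − X; n_S = 3.48 − 2X; n_R = X.
Total moles n_T = 4.48 − 2X.
With p_i = (n_i/n_T)P, K = p_R / (p_V p_S^2).
Equating to 0.579 bar^-2 and solving on 0 < X < 1: X = 0.691.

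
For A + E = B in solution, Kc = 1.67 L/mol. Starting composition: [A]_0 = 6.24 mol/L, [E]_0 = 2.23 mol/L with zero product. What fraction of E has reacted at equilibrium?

Let X = conversion of E; extent ξ = 2.23·X mol/L.
Concentrations: [A] = 6.24 − 2.23X; [E] = 2.23 − 2.23X; [B] = 2.23X.
Kc = [B] / ([A] [E]).
Setting equal to 1.67 and solving for X on (0,1) gives X = 0.877.

X = 0.877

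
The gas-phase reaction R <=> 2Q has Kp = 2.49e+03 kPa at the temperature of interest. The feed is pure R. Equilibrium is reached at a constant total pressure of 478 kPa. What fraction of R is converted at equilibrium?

Basis: 1 mol R initially; let X = conversion of R. Extent ξ = X.
Species balance: n_R = 1 − X; n_Q = 2X.
Total moles n_T = 1 + X.
y_i = n_i/n_T, p_i = y_i·P. Kp = p_Q^2 / (p_R).
Equating to 2.49e+03 kPa and solving on 0 < X < 1: X = 0.752.

X = 0.752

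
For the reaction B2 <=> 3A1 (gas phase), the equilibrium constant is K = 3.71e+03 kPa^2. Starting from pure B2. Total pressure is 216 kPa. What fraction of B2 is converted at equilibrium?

X = 0.163

Let X = conversion of B2 (basis 1 mol B2); extent of reaction ξ = X.
At extent ξ: n_B2 = 1 − X; n_A1 = 3X.
Total moles n_T = 1 + 2X.
Mole fractions y_i = n_i/n_T; K = p_A1^3 / (p_B2) with p_i = y_i·P.
Substituting and setting equal to 3.71e+03 kPa^2 gives a polynomial in X; the root in (0,1) is X = 0.163.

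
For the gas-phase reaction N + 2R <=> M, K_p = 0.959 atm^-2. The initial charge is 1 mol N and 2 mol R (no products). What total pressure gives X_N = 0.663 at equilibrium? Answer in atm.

Let X = conversion of N (basis 1 mol N); extent of reaction ξ = X.
Species balance: n_N = 1 − X; n_R = 2 − 2X; n_M = X.
n_T = Σnᵢ = 3 − 2X.
K_p = p_M / (p_N p_R^2) with p_i = (n_i/n_T)·P.
At X = 0.663: the mole-fraction product g(X) = Π y_i^ν_i = 12.14. Since K_p = g(X)·P^{-2}, P = (g/K_p)^(1/2) = (12.14/0.959)^(1/2) = 3.56 atm.

P = 3.56 atm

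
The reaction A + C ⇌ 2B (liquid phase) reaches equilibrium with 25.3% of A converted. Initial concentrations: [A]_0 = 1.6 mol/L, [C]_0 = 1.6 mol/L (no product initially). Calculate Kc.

Kc = 0.459

Let X = conversion of A.
Concentrations: [A] = 1.6 − 1.6X; [C] = 1.6 − 1.6X; [B] = 3.2X.
At X = 0.253: [A] = 1.2, [C] = 1.2, [B] = 0.81.
Kc = [B]^2 / ([A] [C]) = 0.459.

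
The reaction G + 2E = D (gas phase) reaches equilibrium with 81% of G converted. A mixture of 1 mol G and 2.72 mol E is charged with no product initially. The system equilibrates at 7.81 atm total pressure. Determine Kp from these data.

Kp = 0.255 atm^-2

Let X = conversion of G (basis 1 mol G); extent of reaction ξ = X.
Moles: n_G = 1 − X; n_E = 2.72 − 2X; n_D = X.
n_T = Σnᵢ = 3.72 − 2X.
At X = 0.81: n_G = 0.19, n_E = 1.1, n_D = 0.81, n_T = 2.1.
p_i = (n_i/n_T)·P. Kp = p_D / (p_G p_E^2) = 0.255 atm^-2.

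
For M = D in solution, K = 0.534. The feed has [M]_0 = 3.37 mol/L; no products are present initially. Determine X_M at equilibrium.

Let X = conversion of M; extent ξ = 3.37·X mol/L.
Concentrations: [M] = 3.37 − 3.37X; [D] = 3.37X.
K = [D] / ([M]).
Setting equal to 0.534 and solving for X on (0,1) gives X = 0.348.

X = 0.348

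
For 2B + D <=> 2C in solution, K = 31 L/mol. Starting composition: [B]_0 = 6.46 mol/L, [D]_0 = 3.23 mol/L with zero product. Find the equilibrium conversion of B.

X = 0.812

Let X = conversion of B; extent ξ = 6.46X/2 mol/L.
Concentrations: [B] = 6.46 − 6.46X; [D] = 3.23 − 3.23X; [C] = 6.46X.
K = [C]^2 / ([B]^2 [D]).
Solving K = 31 for X ∈ (0,1): X = 0.812.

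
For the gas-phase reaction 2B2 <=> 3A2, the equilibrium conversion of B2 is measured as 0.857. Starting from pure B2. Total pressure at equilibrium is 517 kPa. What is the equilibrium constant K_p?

K_p = 3.76e+04 kPa

Basis: 1 mol B2 initially; let X = conversion of B2. Extent ξ = 0.5X.
Moles: n_B2 = 1 − X; n_A2 = 1.5X.
n_T = Σnᵢ = 1 + 0.5X.
At X = 0.857: n_B2 = 0.143, n_A2 = 1.29, n_T = 1.43.
p_i = (n_i/n_T)·P. K_p = p_A2^3 / (p_B2^2) = 3.76e+04 kPa.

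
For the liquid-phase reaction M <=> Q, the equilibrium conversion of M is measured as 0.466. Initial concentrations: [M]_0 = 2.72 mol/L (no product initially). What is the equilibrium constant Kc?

Kc = 0.873

Let X = conversion of M.
Concentrations: [M] = 2.72 − 2.72X; [Q] = 2.72X.
At X = 0.466: [M] = 1.45, [Q] = 1.27.
Kc = [Q] / ([M]) = 0.873.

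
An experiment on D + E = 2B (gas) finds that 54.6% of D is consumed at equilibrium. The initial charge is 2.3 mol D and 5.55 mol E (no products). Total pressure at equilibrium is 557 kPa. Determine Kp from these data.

Kp = 1.41

Let X = conversion of D (basis 2.3 mol D); extent of reaction ξ = 2.3X.
Moles: n_D = 2.3 − 2.3X; n_E = 5.55 − 2.3X; n_B = 4.6X.
Total moles n_T = 7.85 (Δν = 0, constant).
At X = 0.546: n_D = 1.04, n_E = 4.29, n_B = 2.51, n_T = 7.85.
p_i = (n_i/n_T)·P. Kp = p_B^2 / (p_D p_E) = 1.41.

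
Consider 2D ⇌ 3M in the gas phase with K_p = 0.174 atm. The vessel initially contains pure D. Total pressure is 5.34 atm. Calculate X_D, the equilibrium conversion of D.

Take 1 mol D as basis and let X be its fractional conversion, so ξ = 0.5X.
Species balance: n_D = 1 − X; n_M = 1.5X.
Summing: n_T = 1 + 0.5X.
With p_i = (n_i/n_T)P, K_p = p_M^3 / (p_D^2).
Equating to 0.174 atm and solving on 0 < X < 1: X = 0.191.

X = 0.191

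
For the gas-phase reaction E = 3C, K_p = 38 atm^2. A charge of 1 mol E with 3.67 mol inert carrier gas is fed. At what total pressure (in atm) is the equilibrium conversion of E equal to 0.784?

Take 1 mol E as basis and let X be its fractional conversion, so ξ = X.
At extent ξ: n_E = 1 − X; n_C = 3X; n_I = 3.67 (inert).
n_T = Σnᵢ = 4.67 + 2X.
K_p = p_C^3 / (p_E) with p_i = (n_i/n_T)·P.
At X = 0.784: the mole-fraction product g(X) = Π y_i^ν_i = 1.548. Since K_p = g(X)·P^{2}, P = (K_p/g)^(1/2) = (38/1.548)^(1/2) = 4.95 atm.

P = 4.95 atm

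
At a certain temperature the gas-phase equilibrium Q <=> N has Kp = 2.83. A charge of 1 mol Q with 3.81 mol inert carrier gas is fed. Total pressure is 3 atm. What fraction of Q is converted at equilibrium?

Let X = conversion of Q (basis 1 mol Q); extent of reaction ξ = X.
Moles: n_Q = 1 − X; n_N = X; n_I = 3.81 (inert).
Total moles n_T = 4.81 (Δν = 0, constant).
With p_i = (n_i/n_T)P, Kp = p_N / (p_Q).
Substituting and setting equal to 2.83 gives a polynomial in X; the root in (0,1) is X = 0.739.

X = 0.739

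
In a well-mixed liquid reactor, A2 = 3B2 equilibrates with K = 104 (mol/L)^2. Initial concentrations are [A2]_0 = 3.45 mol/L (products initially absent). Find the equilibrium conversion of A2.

X = 0.533

Let X = conversion of A2; extent ξ = 3.45·X mol/L.
Concentrations: [A2] = 3.45 − 3.45X; [B2] = 10.4X.
K = [B2]^3 / ([A2]).
Equating to 104 (mol/L)^2: the physical root is X = 0.533.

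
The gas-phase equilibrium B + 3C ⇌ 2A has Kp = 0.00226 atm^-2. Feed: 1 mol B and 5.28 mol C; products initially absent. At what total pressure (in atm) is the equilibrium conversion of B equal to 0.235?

Take 1 mol B as basis and let X be its fractional conversion, so ξ = X.
Moles: n_B = 1 − X; n_C = 5.28 − 3X; n_A = 2X.
n_T = Σnᵢ = 6.28 − 2X.
Kp = p_A^2 / (p_B p_C^3) with p_i = (n_i/n_T)·P.
At X = 0.235: the mole-fraction product g(X) = Π y_i^ν_i = 0.1018. Since Kp = g(X)·P^{-2}, P = (g/Kp)^(1/2) = (0.1018/0.00226)^(1/2) = 6.71 atm.

P = 6.71 atm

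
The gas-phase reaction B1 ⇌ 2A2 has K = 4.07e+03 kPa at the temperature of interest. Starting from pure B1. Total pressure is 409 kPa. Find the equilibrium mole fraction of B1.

y_B1 = 0.084

Let X = conversion of B1 (basis 1 mol B1); extent of reaction ξ = X.
Species balance: n_B1 = 1 − X; n_A2 = 2X.
Total moles n_T = 1 + X.
y_i = n_i/n_T, p_i = y_i·P. K = p_A2^2 / (p_B1).
Setting this equal to 4.07e+03 kPa and taking the physical root (0 < X < 1) gives X = 0.845.
Then n_B1 = 0.155, n_T = 1.84, so y_B1 = 0.084.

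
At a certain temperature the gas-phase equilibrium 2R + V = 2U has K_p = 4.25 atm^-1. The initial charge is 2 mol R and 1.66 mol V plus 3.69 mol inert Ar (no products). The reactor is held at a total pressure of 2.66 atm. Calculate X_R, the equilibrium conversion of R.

Basis: 2 mol R initially; let X = conversion of R. Extent ξ = X.
Species balance: n_R = 2 − 2X; n_V = 1.66 − X; n_U = 2X; n_I = 3.69 (inert).
n_T = Σnᵢ = 7.35 − X.
Mole fractions y_i = n_i/n_T; K_p = p_U^2 / (p_R^2 p_V) with p_i = y_i·P.
This yields a degree-3 equation in X; solving on (0,1), X = 0.574.

X = 0.574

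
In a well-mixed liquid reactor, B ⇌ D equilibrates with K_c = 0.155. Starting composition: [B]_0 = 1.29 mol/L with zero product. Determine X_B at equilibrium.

X = 0.134

Let X = conversion of B; extent ξ = 1.29·X mol/L.
Concentrations: [B] = 1.29 − 1.29X; [D] = 1.29X.
K_c = [D] / ([B]).
This equals 0.155 at X = 0.134 (the root in 0 < X < 1).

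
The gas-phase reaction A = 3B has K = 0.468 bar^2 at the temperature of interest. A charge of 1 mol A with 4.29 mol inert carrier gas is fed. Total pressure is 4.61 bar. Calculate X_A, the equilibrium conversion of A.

X = 0.272

Let X = conversion of A (basis 1 mol A); extent of reaction ξ = X.
Species balance: n_A = 1 − X; n_B = 3X; n_I = 4.29 (inert).
n_T = Σnᵢ = 5.29 + 2X.
With p_i = (n_i/n_T)P, K = p_B^3 / (p_A).
Equating to 0.468 bar^2 and solving on 0 < X < 1: X = 0.272.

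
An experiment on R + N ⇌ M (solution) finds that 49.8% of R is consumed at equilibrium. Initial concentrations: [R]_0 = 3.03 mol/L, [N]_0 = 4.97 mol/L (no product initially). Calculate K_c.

Let X = conversion of R.
Concentrations: [R] = 3.03 − 3.03X; [N] = 4.97 − 3.03X; [M] = 3.03X.
At X = 0.498: [R] = 1.52, [N] = 3.46, [M] = 1.51.
K_c = [M] / ([R] [N]) = 0.287 L/mol.

K_c = 0.287 L/mol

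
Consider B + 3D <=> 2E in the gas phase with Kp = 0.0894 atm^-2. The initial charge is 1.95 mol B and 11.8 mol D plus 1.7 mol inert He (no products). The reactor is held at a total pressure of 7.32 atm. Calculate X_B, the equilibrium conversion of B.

Let X = conversion of B (basis 1.95 mol B); extent of reaction ξ = 1.95X.
At extent ξ: n_B = 1.95 − 1.95X; n_D = 11.8 − 5.85X; n_E = 3.9X; n_I = 1.7 (inert).
n_T = Σnᵢ = 15.4 − 3.9X.
With p_i = (n_i/n_T)P, Kp = p_E^2 / (p_B p_D^3).
This yields a degree-4 equation in X; solving on (0,1), X = 0.708.

X = 0.708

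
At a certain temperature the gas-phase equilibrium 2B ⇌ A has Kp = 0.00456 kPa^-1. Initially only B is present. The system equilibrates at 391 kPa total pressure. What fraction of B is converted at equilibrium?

Let X = conversion of B (basis 1 mol B); extent of reaction ξ = 0.5X.
At extent ξ: n_B = 1 − X; n_A = 0.5X.
Summing: n_T = 1 − 0.5X.
Mole fractions y_i = n_i/n_T; Kp = p_A / (p_B^2) with p_i = y_i·P.
Substituting and setting equal to 0.00456 kPa^-1 gives a polynomial in X; the root in (0,1) is X = 0.649.

X = 0.649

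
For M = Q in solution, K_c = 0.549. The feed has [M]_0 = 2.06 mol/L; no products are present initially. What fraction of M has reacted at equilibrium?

Let X = conversion of M; extent ξ = 2.06·X mol/L.
Concentrations: [M] = 2.06 − 2.06X; [Q] = 2.06X.
K_c = [Q] / ([M]).
This equals 0.549 at X = 0.354 (the root in 0 < X < 1).

X = 0.354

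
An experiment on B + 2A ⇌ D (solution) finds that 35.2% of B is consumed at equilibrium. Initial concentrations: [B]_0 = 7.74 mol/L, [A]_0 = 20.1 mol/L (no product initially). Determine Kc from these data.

Kc = 0.00253 (mol/L)^-2

Let X = conversion of B.
Concentrations: [B] = 7.74 − 7.74X; [A] = 20.1 − 15.5X; [D] = 7.74X.
At X = 0.352: [B] = 5.02, [A] = 14.7, [D] = 2.72.
Kc = [D] / ([B] [A]^2) = 0.00253 (mol/L)^-2.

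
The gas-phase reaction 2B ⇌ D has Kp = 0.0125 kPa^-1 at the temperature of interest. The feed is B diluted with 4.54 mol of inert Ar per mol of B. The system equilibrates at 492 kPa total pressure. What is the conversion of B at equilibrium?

Basis: 1 mol B initially; let X = conversion of B. Extent ξ = 0.5X.
Moles: n_B = 1 − X; n_D = 0.5X; n_I = 4.54 (inert).
Total moles n_T = 5.54 − 0.5X.
y_i = n_i/n_T, p_i = y_i·P. Kp = p_D / (p_B^2).
This yields a degree-2 equation in X; solving on (0,1), X = 0.525.

X = 0.525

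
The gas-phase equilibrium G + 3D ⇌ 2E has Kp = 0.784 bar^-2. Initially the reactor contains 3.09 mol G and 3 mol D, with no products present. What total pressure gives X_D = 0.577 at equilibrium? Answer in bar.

Basis: 3 mol D initially; let X = conversion of D. Extent ξ = X.
At extent ξ: n_G = 3.09 − X; n_D = 3 − 3X; n_E = 2X.
Summing: n_T = 6.09 − 2X.
Kp = p_E^2 / (p_G p_D^3) with p_i = (n_i/n_T)·P.
At X = 0.577: the mole-fraction product g(X) = Π y_i^ν_i = 6.318. Since Kp = g(X)·P^{-2}, P = (g/Kp)^(1/2) = (6.318/0.784)^(1/2) = 2.84 bar.

P = 2.84 bar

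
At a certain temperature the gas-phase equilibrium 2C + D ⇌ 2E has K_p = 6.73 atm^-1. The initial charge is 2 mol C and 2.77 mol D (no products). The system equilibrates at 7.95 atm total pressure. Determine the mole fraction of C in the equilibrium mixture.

Take 2 mol C as basis and let X be its fractional conversion, so ξ = X.
At extent ξ: n_C = 2 − 2X; n_D = 2.77 − X; n_E = 2X.
Total moles n_T = 4.77 − X.
With p_i = (n_i/n_T)P, K_p = p_E^2 / (p_C^2 p_D).
Setting this equal to 6.73 atm^-1 and taking the physical root (0 < X < 1) gives X = 0.837.
Then n_C = 0.326, n_T = 3.93, so y_C = 0.083.

y_C = 0.083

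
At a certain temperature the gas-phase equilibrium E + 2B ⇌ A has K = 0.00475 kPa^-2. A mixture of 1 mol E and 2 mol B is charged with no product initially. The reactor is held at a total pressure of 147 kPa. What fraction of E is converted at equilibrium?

X = 0.848

Take 1 mol E as basis and let X be its fractional conversion, so ξ = X.
Moles: n_E = 1 − X; n_B = 2 − 2X; n_A = X.
Total moles n_T = 3 − 2X.
Mole fractions y_i = n_i/n_T; K = p_A / (p_E p_B^2) with p_i = y_i·P.
This yields a degree-3 equation in X; solving on (0,1), X = 0.848.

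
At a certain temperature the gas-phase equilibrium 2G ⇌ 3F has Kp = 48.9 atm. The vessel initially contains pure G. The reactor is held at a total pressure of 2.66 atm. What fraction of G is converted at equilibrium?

Let X = conversion of G (basis 1 mol G); extent of reaction ξ = 0.5X.
Species balance: n_G = 1 − X; n_F = 1.5X.
Summing: n_T = 1 + 0.5X.
y_i = n_i/n_T, p_i = y_i·P. Kp = p_F^3 / (p_G^2).
Equating to 48.9 atm and solving on 0 < X < 1: X = 0.759.

X = 0.759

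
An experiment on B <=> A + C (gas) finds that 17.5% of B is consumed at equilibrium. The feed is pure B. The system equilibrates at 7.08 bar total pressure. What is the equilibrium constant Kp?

Let X = conversion of B (basis 1 mol B); extent of reaction ξ = X.
Mole table: n_B = 1 − X; n_A = X; n_C = X.
Summing: n_T = 1 + X.
At X = 0.175: n_B = 0.825, n_A = 0.175, n_C = 0.175, n_T = 1.17.
p_i = (n_i/n_T)·P. Kp = p_A p_C / (p_B) = 0.224 bar.

Kp = 0.224 bar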